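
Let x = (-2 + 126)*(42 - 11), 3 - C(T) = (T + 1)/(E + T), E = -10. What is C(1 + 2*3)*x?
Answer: 65348/3 ≈ 21783.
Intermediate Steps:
C(T) = 3 - (1 + T)/(-10 + T) (C(T) = 3 - (T + 1)/(-10 + T) = 3 - (1 + T)/(-10 + T))
x = 3844 (x = 124*31 = 3844)
C(1 + 2*3)*x = ((-31 + 2*(1 + 2*3))/(-10 + (1 + 2*3)))*3844 = ((-31 + 2*(1 + 6))/(-10 + (1 + 6)))*3844 = ((-31 + 2*7)/(-10 + 7))*3844 = ((-31 + 14)/(-3))*3844 = -1/3*(-17)*3844 = (17/3)*3844 = 65348/3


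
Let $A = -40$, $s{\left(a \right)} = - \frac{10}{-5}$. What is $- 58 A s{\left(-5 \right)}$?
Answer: $4640$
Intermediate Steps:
$s{\left(a \right)} = 2$ ($s{\left(a \right)} = \left(-10\right) \left(- \frac{1}{5}\right) = 2$)
$- 58 A s{\left(-5 \right)} = \left(-58\right) \left(-40\right) 2 = 2320 \cdot 2 = 4640$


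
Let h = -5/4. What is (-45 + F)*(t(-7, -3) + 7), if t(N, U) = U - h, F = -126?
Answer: -3591/4 ≈ -897.75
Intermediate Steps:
h = -5/4 (h = -5*1/4 = -5/4 ≈ -1.2500)
t(N, U) = 5/4 + U (t(N, U) = U - 1*(-5/4) = U + 5/4 = 5/4 + U)
(-45 + F)*(t(-7, -3) + 7) = (-45 - 126)*((5/4 - 3) + 7) = -171*(-7/4 + 7) = -171*21/4 = -3591/4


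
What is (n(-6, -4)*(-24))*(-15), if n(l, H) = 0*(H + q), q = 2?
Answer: 0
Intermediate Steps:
n(l, H) = 0 (n(l, H) = 0*(H + 2) = 0*(2 + H) = 0)
(n(-6, -4)*(-24))*(-15) = (0*(-24))*(-15) = 0*(-15) = 0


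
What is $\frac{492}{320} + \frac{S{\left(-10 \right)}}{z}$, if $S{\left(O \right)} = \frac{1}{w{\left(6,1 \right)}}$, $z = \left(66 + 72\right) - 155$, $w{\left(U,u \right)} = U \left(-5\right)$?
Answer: $\frac{6281}{4080} \approx 1.5395$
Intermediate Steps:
$w{\left(U,u \right)} = - 5 U$
$z = -17$ ($z = 138 - 155 = -17$)
$S{\left(O \right)} = - \frac{1}{30}$ ($S{\left(O \right)} = \frac{1}{\left(-5\right) 6} = \frac{1}{-30} = - \frac{1}{30}$)
$\frac{492}{320} + \frac{S{\left(-10 \right)}}{z} = \frac{492}{320} - \frac{1}{30 \left(-17\right)} = 492 \cdot \frac{1}{320} - - \frac{1}{510} = \frac{123}{80} + \frac{1}{510} = \frac{6281}{4080}$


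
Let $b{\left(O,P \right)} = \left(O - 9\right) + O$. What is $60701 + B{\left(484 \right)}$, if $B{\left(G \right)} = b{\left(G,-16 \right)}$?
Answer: $61660$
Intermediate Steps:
$b{\left(O,P \right)} = -9 + 2 O$ ($b{\left(O,P \right)} = \left(-9 + O\right) + O = -9 + 2 O$)
$B{\left(G \right)} = -9 + 2 G$
$60701 + B{\left(484 \right)} = 60701 + \left(-9 + 2 \cdot 484\right) = 60701 + \left(-9 + 968\right) = 60701 + 959 = 61660$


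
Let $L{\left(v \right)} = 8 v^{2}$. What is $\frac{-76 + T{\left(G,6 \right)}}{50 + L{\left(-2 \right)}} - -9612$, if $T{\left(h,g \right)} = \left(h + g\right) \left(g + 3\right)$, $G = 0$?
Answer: $\frac{394081}{41} \approx 9611.7$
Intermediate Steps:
$T{\left(h,g \right)} = \left(3 + g\right) \left(g + h\right)$ ($T{\left(h,g \right)} = \left(g + h\right) \left(3 + g\right) = \left(3 + g\right) \left(g + h\right)$)
$\frac{-76 + T{\left(G,6 \right)}}{50 + L{\left(-2 \right)}} - -9612 = \frac{-76 + \left(6^{2} + 3 \cdot 6 + 3 \cdot 0 + 6 \cdot 0\right)}{50 + 8 \left(-2\right)^{2}} - -9612 = \frac{-76 + \left(36 + 18 + 0 + 0\right)}{50 + 8 \cdot 4} + 9612 = \frac{-76 + 54}{50 + 32} + 9612 = - \frac{22}{82} + 9612 = \left(-22\right) \frac{1}{82} + 9612 = - \frac{11}{41} + 9612 = \frac{394081}{41}$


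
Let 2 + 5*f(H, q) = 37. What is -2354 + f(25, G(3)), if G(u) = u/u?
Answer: -2347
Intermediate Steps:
G(u) = 1
f(H, q) = 7 (f(H, q) = -2/5 + (1/5)*37 = -2/5 + 37/5 = 7)
-2354 + f(25, G(3)) = -2354 + 7 = -2347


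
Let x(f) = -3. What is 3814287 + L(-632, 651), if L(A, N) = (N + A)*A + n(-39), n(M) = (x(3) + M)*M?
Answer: 3803917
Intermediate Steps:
n(M) = M*(-3 + M) (n(M) = (-3 + M)*M = M*(-3 + M))
L(A, N) = 1638 + A*(A + N) (L(A, N) = (N + A)*A - 39*(-3 - 39) = (A + N)*A - 39*(-42) = A*(A + N) + 1638 = 1638 + A*(A + N))
3814287 + L(-632, 651) = 3814287 + (1638 + (-632)² - 632*651) = 3814287 + (1638 + 399424 - 411432) = 3814287 - 10370 = 3803917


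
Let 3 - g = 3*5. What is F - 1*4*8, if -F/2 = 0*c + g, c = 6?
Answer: -8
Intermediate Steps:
g = -12 (g = 3 - 3*5 = 3 - 1*15 = 3 - 15 = -12)
F = 24 (F = -2*(0*6 - 12) = -2*(0 - 12) = -2*(-12) = 24)
F - 1*4*8 = 24 - 1*4*8 = 24 - 4*8 = 24 - 32 = -8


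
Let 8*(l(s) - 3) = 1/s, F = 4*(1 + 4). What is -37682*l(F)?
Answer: -9062521/80 ≈ -1.1328e+5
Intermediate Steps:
F = 20 (F = 4*5 = 20)
l(s) = 3 + 1/(8*s)
-37682*l(F) = -37682*(3 + (⅛)/20) = -37682*(3 + (⅛)*(1/20)) = -37682*(3 + 1/160) = -37682*481/160 = -9062521/80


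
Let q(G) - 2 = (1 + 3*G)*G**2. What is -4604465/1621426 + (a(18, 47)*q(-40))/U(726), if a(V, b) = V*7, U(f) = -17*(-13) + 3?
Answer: -694630019843/6485704 ≈ -1.0710e+5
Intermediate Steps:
U(f) = 224 (U(f) = 221 + 3 = 224)
q(G) = 2 + G**2*(1 + 3*G) (q(G) = 2 + (1 + 3*G)*G**2 = 2 + G**2*(1 + 3*G))
a(V, b) = 7*V
-4604465/1621426 + (a(18, 47)*q(-40))/U(726) = -4604465/1621426 + ((7*18)*(2 + (-40)**2 + 3*(-40)**3))/224 = -4604465*1/1621426 + (126*(2 + 1600 + 3*(-64000)))*(1/224) = -4604465/1621426 + (126*(2 + 1600 - 192000))*(1/224) = -4604465/1621426 + (126*(-190398))*(1/224) = -4604465/1621426 - 23990148*1/224 = -4604465/1621426 - 856791/8 = -694630019843/6485704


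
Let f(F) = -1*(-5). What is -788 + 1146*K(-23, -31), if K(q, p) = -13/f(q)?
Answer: -18838/5 ≈ -3767.6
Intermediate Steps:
f(F) = 5
K(q, p) = -13/5
-788 + 1146*K(-23, -31) = -788 + 1146*(-13/5) = -788 - 14898/5 = -18838/5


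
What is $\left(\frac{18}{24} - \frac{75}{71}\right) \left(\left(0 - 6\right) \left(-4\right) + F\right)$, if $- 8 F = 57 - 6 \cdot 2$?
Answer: $- \frac{12789}{2272} \approx -5.629$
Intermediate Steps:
$F = - \frac{45}{8}$ ($F = - \frac{57 - 6 \cdot 2}{8} = - \frac{57 - 12}{8} = \left(- \frac{1}{8}\right) 45 = - \frac{45}{8} \approx -5.625$)
$\left(\frac{18}{24} - \frac{75}{71}\right) \left(\left(0 - 6\right) \left(-4\right) + F\right) = \left(\frac{18}{24} - \frac{75}{71}\right) \left(\left(0 - 6\right) \left(-4\right) - \frac{45}{8}\right) = \left(18 \cdot \frac{1}{24} - \frac{75}{71}\right) \left(\left(-6\right) \left(-4\right) - \frac{45}{8}\right) = \left(\frac{3}{4} - \frac{75}{71}\right) \left(24 - \frac{45}{8}\right) = \left(- \frac{87}{284}\right) \frac{147}{8} = - \frac{12789}{2272}$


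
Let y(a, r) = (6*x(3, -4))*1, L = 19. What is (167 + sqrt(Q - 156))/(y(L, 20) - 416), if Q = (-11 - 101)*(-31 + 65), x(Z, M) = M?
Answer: -167/440 - I*sqrt(991)/220 ≈ -0.37955 - 0.14309*I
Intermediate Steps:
Q = -3808 (Q = -112*34 = -3808)
y(a, r) = -24 (y(a, r) = (6*(-4))*1 = -24*1 = -24)
(167 + sqrt(Q - 156))/(y(L, 20) - 416) = (167 + sqrt(-3808 - 156))/(-24 - 416) = (167 + sqrt(-3964))/(-440) = (167 + 2*I*sqrt(991))*(-1/440) = -167/440 - I*sqrt(991)/220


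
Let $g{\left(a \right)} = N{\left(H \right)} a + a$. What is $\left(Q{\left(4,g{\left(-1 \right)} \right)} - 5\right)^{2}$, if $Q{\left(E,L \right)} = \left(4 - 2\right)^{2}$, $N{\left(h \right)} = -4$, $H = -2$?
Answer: $1$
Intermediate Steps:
$g{\left(a \right)} = - 3 a$ ($g{\left(a \right)} = - 4 a + a = - 3 a$)
$Q{\left(E,L \right)} = 4$ ($Q{\left(E,L \right)} = 2^{2} = 4$)
$\left(Q{\left(4,g{\left(-1 \right)} \right)} - 5\right)^{2} = \left(4 - 5\right)^{2} = \left(-1\right)^{2} = 1$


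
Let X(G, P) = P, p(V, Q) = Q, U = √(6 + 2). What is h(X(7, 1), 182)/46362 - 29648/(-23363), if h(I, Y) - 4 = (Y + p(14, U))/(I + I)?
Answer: 1376760061/1083155406 + √2/46362 ≈ 1.2711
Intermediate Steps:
U = 2*√2 (U = √8 = 2*√2 ≈ 2.8284)
h(I, Y) = 4 + (Y + 2*√2)/(2*I) (h(I, Y) = 4 + (Y + 2*√2)/(I + I) = 4 + (Y + 2*√2)/((2*I)) = 4 + (Y + 2*√2)*(1/(2*I)) = 4 + (Y + 2*√2)/(2*I))
h(X(7, 1), 182)/46362 - 29648/(-23363) = ((√2 + (½)*182 + 4*1)/1)/46362 - 29648/(-23363) = (1*(√2 + 91 + 4))*(1/46362) - 29648*(-1/23363) = (1*(95 + √2))*(1/46362) + 29648/23363 = (95 + √2)*(1/46362) + 29648/23363 = (95/46362 + √2/46362) + 29648/23363 = 1376760061/1083155406 + √2/46362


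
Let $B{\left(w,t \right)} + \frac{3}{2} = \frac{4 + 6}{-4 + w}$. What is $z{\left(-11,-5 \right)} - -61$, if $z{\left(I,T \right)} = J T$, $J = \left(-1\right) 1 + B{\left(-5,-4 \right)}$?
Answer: $\frac{1423}{18} \approx 79.056$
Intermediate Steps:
$B{\left(w,t \right)} = - \frac{3}{2} + \frac{10}{-4 + w}$ ($B{\left(w,t \right)} = - \frac{3}{2} + \frac{4 + 6}{-4 + w} = - \frac{3}{2} + \frac{10}{-4 + w}$)
$J = - \frac{65}{18}$ ($J = \left(-1\right) 1 + \frac{32 - -15}{2 \left(-4 - 5\right)} = -1 + \frac{32 + 15}{2 \left(-9\right)} = -1 + \frac{1}{2} \left(- \frac{1}{9}\right) 47 = -1 - \frac{47}{18} = - \frac{65}{18} \approx -3.6111$)
$z{\left(I,T \right)} = - \frac{65 T}{18}$
$z{\left(-11,-5 \right)} - -61 = \left(- \frac{65}{18}\right) \left(-5\right) - -61 = \frac{325}{18} + 61 = \frac{1423}{18}$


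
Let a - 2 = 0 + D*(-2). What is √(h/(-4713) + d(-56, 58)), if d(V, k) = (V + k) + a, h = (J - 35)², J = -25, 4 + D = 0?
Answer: 2*√6932823/1571 ≈ 3.3520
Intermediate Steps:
D = -4 (D = -4 + 0 = -4)
a = 10 (a = 2 + (0 - 4*(-2)) = 2 + (0 + 8) = 2 + 8 = 10)
h = 3600 (h = (-25 - 35)² = (-60)² = 3600)
d(V, k) = 10 + V + k (d(V, k) = (V + k) + 10 = 10 + V + k)
√(h/(-4713) + d(-56, 58)) = √(3600/(-4713) + (10 - 56 + 58)) = √(3600*(-1/4713) + 12) = √(-1200/1571 + 12) = √(17652/1571) = 2*√6932823/1571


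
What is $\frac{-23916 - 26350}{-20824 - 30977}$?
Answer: $\frac{50266}{51801} \approx 0.97037$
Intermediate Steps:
$\frac{-23916 - 26350}{-20824 - 30977} = - \frac{50266}{-51801} = \left(-50266\right) \left(- \frac{1}{51801}\right) = \frac{50266}{51801}$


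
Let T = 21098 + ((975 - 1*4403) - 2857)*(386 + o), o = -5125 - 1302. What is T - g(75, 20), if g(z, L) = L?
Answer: 37988763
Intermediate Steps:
o = -6427
T = 37988783 (T = 21098 + ((975 - 1*4403) - 2857)*(386 - 6427) = 21098 + ((975 - 4403) - 2857)*(-6041) = 21098 + (-3428 - 2857)*(-6041) = 21098 - 6285*(-6041) = 21098 + 37967685 = 37988783)
T - g(75, 20) = 37988783 - 1*20 = 37988783 - 20 = 37988763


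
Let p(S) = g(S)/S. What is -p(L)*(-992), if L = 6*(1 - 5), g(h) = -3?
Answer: 124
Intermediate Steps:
L = -24 (L = 6*(-4) = -24)
p(S) = -3/S
-p(L)*(-992) = -(-3)/(-24)*(-992) = -(-3)*(-1)/24*(-992) = -1*⅛*(-992) = -⅛*(-992) = 124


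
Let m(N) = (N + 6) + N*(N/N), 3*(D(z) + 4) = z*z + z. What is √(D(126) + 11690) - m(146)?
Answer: -298 + 2*√4255 ≈ -167.54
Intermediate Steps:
D(z) = -4 + z/3 + z²/3 (D(z) = -4 + (z*z + z)/3 = -4 + (z² + z)/3 = -4 + (z + z²)/3 = -4 + (z/3 + z²/3) = -4 + z/3 + z²/3)
m(N) = 6 + 2*N (m(N) = (6 + N) + N*1 = (6 + N) + N = 6 + 2*N)
√(D(126) + 11690) - m(146) = √((-4 + (⅓)*126 + (⅓)*126²) + 11690) - (6 + 2*146) = √((-4 + 42 + (⅓)*15876) + 11690) - (6 + 292) = √((-4 + 42 + 5292) + 11690) - 1*298 = √(5330 + 11690) - 298 = √17020 - 298 = 2*√4255 - 298 = -298 + 2*√4255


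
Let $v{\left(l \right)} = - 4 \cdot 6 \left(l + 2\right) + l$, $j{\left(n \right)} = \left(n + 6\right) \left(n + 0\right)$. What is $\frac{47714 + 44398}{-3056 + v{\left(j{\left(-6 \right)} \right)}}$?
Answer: $- \frac{5757}{194} \approx -29.675$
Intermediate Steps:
$j{\left(n \right)} = n \left(6 + n\right)$ ($j{\left(n \right)} = \left(6 + n\right) n = n \left(6 + n\right)$)
$v{\left(l \right)} = -48 - 23 l$ ($v{\left(l \right)} = - 4 \cdot 6 \left(2 + l\right) + l = - 4 \left(12 + 6 l\right) + l = \left(-48 - 24 l\right) + l = -48 - 23 l$)
$\frac{47714 + 44398}{-3056 + v{\left(j{\left(-6 \right)} \right)}} = \frac{47714 + 44398}{-3056 - \left(48 + 23 \left(- 6 \left(6 - 6\right)\right)\right)} = \frac{92112}{-3056 - \left(48 + 23 \left(\left(-6\right) 0\right)\right)} = \frac{92112}{-3056 - 48} = \frac{92112}{-3104} = 92112 \left(- \frac{1}{3104}\right) = - \frac{5757}{194}$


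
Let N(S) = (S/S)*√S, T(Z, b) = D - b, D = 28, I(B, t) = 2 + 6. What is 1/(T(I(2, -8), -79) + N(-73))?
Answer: 107/11522 - I*√73/11522 ≈ 0.0092866 - 0.00074154*I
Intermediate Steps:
I(B, t) = 8
T(Z, b) = 28 - b
N(S) = √S (N(S) = 1*√S = √S)
1/(T(I(2, -8), -79) + N(-73)) = 1/((28 - 1*(-79)) + √(-73)) = 1/((28 + 79) + I*√73) = 1/(107 + I*√73)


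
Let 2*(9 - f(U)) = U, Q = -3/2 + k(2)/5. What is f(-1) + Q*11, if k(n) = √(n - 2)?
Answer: -7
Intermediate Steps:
k(n) = √(-2 + n)
Q = -3/2 (Q = -3/2 + √(-2 + 2)/5 = -3*½ + √0*(⅕) = -3/2 + 0*(⅕) = -3/2 + 0 = -3/2 ≈ -1.5000)
f(U) = 9 - U/2
f(-1) + Q*11 = (9 - ½*(-1)) - 3/2*11 = (9 + ½) - 33/2 = 19/2 - 33/2 = -7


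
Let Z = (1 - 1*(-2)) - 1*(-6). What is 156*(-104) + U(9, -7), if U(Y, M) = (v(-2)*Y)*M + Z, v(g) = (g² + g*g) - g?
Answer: -16845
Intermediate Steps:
v(g) = -g + 2*g² (v(g) = (g² + g²) - g = 2*g² - g = -g + 2*g²)
Z = 9 (Z = (1 + 2) + 6 = 3 + 6 = 9)
U(Y, M) = 9 + 10*M*Y (U(Y, M) = ((-2*(-1 + 2*(-2)))*Y)*M + 9 = ((-2*(-1 - 4))*Y)*M + 9 = ((-2*(-5))*Y)*M + 9 = (10*Y)*M + 9 = 10*M*Y + 9 = 9 + 10*M*Y)
156*(-104) + U(9, -7) = 156*(-104) + (9 + 10*(-7)*9) = -16224 + (9 - 630) = -16224 - 621 = -16845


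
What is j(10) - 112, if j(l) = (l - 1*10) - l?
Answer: -122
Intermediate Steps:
j(l) = -10 (j(l) = (l - 10) - l = (-10 + l) - l = -10)
j(10) - 112 = -10 - 112 = -122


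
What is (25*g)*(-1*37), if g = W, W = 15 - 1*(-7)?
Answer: -20350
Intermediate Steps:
W = 22 (W = 15 + 7 = 22)
g = 22
(25*g)*(-1*37) = (25*22)*(-1*37) = 550*(-37) = -20350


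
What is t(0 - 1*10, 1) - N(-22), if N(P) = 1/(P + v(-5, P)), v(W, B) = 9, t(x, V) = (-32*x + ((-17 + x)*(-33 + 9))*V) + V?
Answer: 12598/13 ≈ 969.08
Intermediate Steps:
t(x, V) = V - 32*x + V*(408 - 24*x) (t(x, V) = (-32*x + ((-17 + x)*(-24))*V) + V = (-32*x + (408 - 24*x)*V) + V = (-32*x + V*(408 - 24*x)) + V = V - 32*x + V*(408 - 24*x))
N(P) = 1/(9 + P) (N(P) = 1/(P + 9) = 1/(9 + P))
t(0 - 1*10, 1) - N(-22) = (-32*(0 - 1*10) + 409*1 - 24*1*(0 - 1*10)) - 1/(9 - 22) = (-32*(0 - 10) + 409 - 24*1*(0 - 10)) - 1/(-13) = (-32*(-10) + 409 - 24*1*(-10)) - 1*(-1/13) = (320 + 409 + 240) + 1/13 = 969 + 1/13 = 12598/13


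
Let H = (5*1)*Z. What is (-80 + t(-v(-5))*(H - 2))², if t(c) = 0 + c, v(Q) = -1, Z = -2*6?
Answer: 20164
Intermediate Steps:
Z = -12
H = -60 (H = (5*1)*(-12) = 5*(-12) = -60)
t(c) = c
(-80 + t(-v(-5))*(H - 2))² = (-80 + (-1*(-1))*(-60 - 2))² = (-80 + 1*(-62))² = (-80 - 62)² = (-142)² = 20164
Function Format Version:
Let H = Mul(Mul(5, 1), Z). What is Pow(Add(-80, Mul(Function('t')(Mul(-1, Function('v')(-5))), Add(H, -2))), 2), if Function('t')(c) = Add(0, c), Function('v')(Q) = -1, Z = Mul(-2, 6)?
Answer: 20164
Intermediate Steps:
Z = -12
H = -60 (H = Mul(Mul(5, 1), -12) = Mul(5, -12) = -60)
Function('t')(c) = c
Pow(Add(-80, Mul(Function('t')(Mul(-1, Function('v')(-5))), Add(H, -2))), 2) = Pow(Add(-80, Mul(Mul(-1, -1), Add(-60, -2))), 2) = Pow(Add(-80, Mul(1, -62)), 2) = Pow(Add(-80, -62), 2) = Pow(-142, 2) = 20164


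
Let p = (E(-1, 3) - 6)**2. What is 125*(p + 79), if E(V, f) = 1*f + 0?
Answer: 11000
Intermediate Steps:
E(V, f) = f (E(V, f) = f + 0 = f)
p = 9 (p = (3 - 6)**2 = (-3)**2 = 9)
125*(p + 79) = 125*(9 + 79) = 125*88 = 11000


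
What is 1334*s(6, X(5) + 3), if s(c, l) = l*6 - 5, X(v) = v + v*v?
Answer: 257462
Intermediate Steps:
X(v) = v + v²
s(c, l) = -5 + 6*l (s(c, l) = 6*l - 5 = -5 + 6*l)
1334*s(6, X(5) + 3) = 1334*(-5 + 6*(5*(1 + 5) + 3)) = 1334*(-5 + 6*(5*6 + 3)) = 1334*(-5 + 6*(30 + 3)) = 1334*(-5 + 6*33) = 1334*(-5 + 198) = 1334*193 = 257462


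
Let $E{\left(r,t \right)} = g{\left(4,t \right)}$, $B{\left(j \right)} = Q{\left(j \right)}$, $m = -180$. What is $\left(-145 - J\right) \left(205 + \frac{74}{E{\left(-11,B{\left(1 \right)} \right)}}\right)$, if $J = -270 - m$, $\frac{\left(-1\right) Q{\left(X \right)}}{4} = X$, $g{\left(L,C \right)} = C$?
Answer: $- \frac{20515}{2} \approx -10258.0$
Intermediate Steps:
$Q{\left(X \right)} = - 4 X$
$B{\left(j \right)} = - 4 j$
$E{\left(r,t \right)} = t$
$J = -90$ ($J = -270 - -180 = -270 + 180 = -90$)
$\left(-145 - J\right) \left(205 + \frac{74}{E{\left(-11,B{\left(1 \right)} \right)}}\right) = \left(-145 - -90\right) \left(205 + \frac{74}{\left(-4\right) 1}\right) = \left(-145 + 90\right) \left(205 + \frac{74}{-4}\right) = - 55 \left(205 + 74 \left(- \frac{1}{4}\right)\right) = - 55 \left(205 - \frac{37}{2}\right) = \left(-55\right) \frac{373}{2} = - \frac{20515}{2}$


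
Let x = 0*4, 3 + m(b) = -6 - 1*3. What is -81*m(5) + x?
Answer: 972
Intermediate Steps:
m(b) = -12 (m(b) = -3 + (-6 - 1*3) = -3 + (-6 - 3) = -3 - 9 = -12)
x = 0
-81*m(5) + x = -81*(-12) + 0 = 972 + 0 = 972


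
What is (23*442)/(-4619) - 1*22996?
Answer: -106228690/4619 ≈ -22998.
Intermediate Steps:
(23*442)/(-4619) - 1*22996 = 10166*(-1/4619) - 22996 = -10166/4619 - 22996 = -106228690/4619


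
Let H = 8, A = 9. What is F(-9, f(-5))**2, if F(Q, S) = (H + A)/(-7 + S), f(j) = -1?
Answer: 289/64 ≈ 4.5156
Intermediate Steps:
F(Q, S) = 17/(-7 + S) (F(Q, S) = (8 + 9)/(-7 + S) = 17/(-7 + S))
F(-9, f(-5))**2 = (17/(-7 - 1))**2 = (17/(-8))**2 = (17*(-1/8))**2 = (-17/8)**2 = 289/64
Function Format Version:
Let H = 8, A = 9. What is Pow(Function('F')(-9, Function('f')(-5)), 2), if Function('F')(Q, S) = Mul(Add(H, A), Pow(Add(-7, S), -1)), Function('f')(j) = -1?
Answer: Rational(289, 64) ≈ 4.5156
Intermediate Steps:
Function('F')(Q, S) = Mul(17, Pow(Add(-7, S), -1)) (Function('F')(Q, S) = Mul(Add(8, 9), Pow(Add(-7, S), -1)) = Mul(17, Pow(Add(-7, S), -1)))
Pow(Function('F')(-9, Function('f')(-5)), 2) = Pow(Mul(17, Pow(Add(-7, -1), -1)), 2) = Pow(Mul(17, Pow(-8, -1)), 2) = Pow(Mul(17, Rational(-1, 8)), 2) = Pow(Rational(-17, 8), 2) = Rational(289, 64)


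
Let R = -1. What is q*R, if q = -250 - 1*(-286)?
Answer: -36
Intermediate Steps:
q = 36 (q = -250 + 286 = 36)
q*R = 36*(-1) = -36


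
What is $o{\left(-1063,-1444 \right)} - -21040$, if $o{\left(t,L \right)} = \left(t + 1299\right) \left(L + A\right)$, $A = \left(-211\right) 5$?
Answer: $-568724$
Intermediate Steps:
$A = -1055$
$o{\left(t,L \right)} = \left(-1055 + L\right) \left(1299 + t\right)$ ($o{\left(t,L \right)} = \left(t + 1299\right) \left(L - 1055\right) = \left(1299 + t\right) \left(-1055 + L\right) = \left(-1055 + L\right) \left(1299 + t\right)$)
$o{\left(-1063,-1444 \right)} - -21040 = \left(-1370445 - -1121465 + 1299 \left(-1444\right) - -1534972\right) - -21040 = \left(-1370445 + 1121465 - 1875756 + 1534972\right) + 21040 = -589764 + 21040 = -568724$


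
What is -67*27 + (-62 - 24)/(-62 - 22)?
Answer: -75935/42 ≈ -1808.0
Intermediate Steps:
-67*27 + (-62 - 24)/(-62 - 22) = -1809 - 86/(-84) = -1809 - 86*(-1/84) = -1809 + 43/42 = -75935/42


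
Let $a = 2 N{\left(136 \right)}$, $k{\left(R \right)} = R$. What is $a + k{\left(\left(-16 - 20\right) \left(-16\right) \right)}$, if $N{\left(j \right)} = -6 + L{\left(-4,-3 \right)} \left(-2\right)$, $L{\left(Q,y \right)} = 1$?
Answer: $560$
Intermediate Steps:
$N{\left(j \right)} = -8$ ($N{\left(j \right)} = -6 + 1 \left(-2\right) = -6 - 2 = -8$)
$a = -16$ ($a = 2 \left(-8\right) = -16$)
$a + k{\left(\left(-16 - 20\right) \left(-16\right) \right)} = -16 + \left(-16 - 20\right) \left(-16\right) = -16 - -576 = -16 + 576 = 560$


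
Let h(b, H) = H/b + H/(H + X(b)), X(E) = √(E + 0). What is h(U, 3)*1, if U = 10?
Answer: -87/10 + 3*√10 ≈ 0.78683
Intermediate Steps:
X(E) = √E
h(b, H) = H/b + H/(H + √b)
h(U, 3)*1 = (3*(3 + 10 + √10)/(10*(3 + √10)))*1 = (3*(⅒)*(13 + √10)/(3 + √10))*1 = (3*(13 + √10)/(10*(3 + √10)))*1 = 3*(13 + √10)/(10*(3 + √10))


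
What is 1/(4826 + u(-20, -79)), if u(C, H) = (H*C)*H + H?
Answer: -1/120073 ≈ -8.3283e-6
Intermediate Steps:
u(C, H) = H + C*H² (u(C, H) = (C*H)*H + H = C*H² + H = H + C*H²)
1/(4826 + u(-20, -79)) = 1/(4826 - 79*(1 - 20*(-79))) = 1/(4826 - 79*(1 + 1580)) = 1/(4826 - 79*1581) = 1/(4826 - 124899) = 1/(-120073) = -1/120073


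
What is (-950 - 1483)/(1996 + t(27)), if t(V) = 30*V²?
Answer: -2433/23866 ≈ -0.10194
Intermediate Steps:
(-950 - 1483)/(1996 + t(27)) = (-950 - 1483)/(1996 + 30*27²) = -2433/(1996 + 30*729) = -2433/(1996 + 21870) = -2433/23866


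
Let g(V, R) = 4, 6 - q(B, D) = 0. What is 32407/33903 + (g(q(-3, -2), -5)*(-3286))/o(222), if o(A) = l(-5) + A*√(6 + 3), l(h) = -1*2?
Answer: -53012848/2813949 ≈ -18.839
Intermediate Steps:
l(h) = -2
q(B, D) = 6 (q(B, D) = 6 - 1*0 = 6 + 0 = 6)
o(A) = -2 + 3*A (o(A) = -2 + A*√(6 + 3) = -2 + A*√9 = -2 + A*3 = -2 + 3*A)
32407/33903 + (g(q(-3, -2), -5)*(-3286))/o(222) = 32407/33903 + (4*(-3286))/(-2 + 3*222) = 32407*(1/33903) - 13144/(-2 + 666) = 32407/33903 - 13144/664 = 32407/33903 - 13144*1/664 = 32407/33903 - 1643/83 = -53012848/2813949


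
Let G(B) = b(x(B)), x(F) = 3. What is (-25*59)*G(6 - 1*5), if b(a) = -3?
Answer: 4425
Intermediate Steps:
G(B) = -3
(-25*59)*G(6 - 1*5) = -25*59*(-3) = -1475*(-3) = 4425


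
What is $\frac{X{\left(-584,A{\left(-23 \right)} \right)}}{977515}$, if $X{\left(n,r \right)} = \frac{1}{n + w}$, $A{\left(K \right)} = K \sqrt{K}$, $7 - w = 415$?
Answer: $- \frac{1}{969694880} \approx -1.0313 \cdot 10^{-9}$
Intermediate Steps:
$w = -408$ ($w = 7 - 415 = -408$)
$A{\left(K \right)} = K^{\frac{3}{2}}$
$X{\left(n,r \right)} = \frac{1}{-408 + n}$ ($X{\left(n,r \right)} = \frac{1}{n - 408} = \frac{1}{-408 + n}$)
$\frac{X{\left(-584,A{\left(-23 \right)} \right)}}{977515} = \frac{1}{\left(-408 - 584\right) 977515} = \frac{1}{-992} \cdot \frac{1}{977515} = \left(- \frac{1}{992}\right) \frac{1}{977515} = - \frac{1}{969694880}$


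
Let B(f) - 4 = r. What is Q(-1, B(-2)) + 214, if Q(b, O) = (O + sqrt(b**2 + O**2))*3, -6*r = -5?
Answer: 457/2 + sqrt(877)/2 ≈ 243.31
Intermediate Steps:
r = 5/6 (r = -1/6*(-5) = 5/6 ≈ 0.83333)
B(f) = 29/6 (B(f) = 4 + 5/6 = 29/6)
Q(b, O) = 3*O + 3*sqrt(O**2 + b**2) (Q(b, O) = (O + sqrt(O**2 + b**2))*3 = 3*O + 3*sqrt(O**2 + b**2))
Q(-1, B(-2)) + 214 = (3*(29/6) + 3*sqrt((29/6)**2 + (-1)**2)) + 214 = (29/2 + 3*sqrt(841/36 + 1)) + 214 = (29/2 + 3*sqrt(877/36)) + 214 = (29/2 + 3*(sqrt(877)/6)) + 214 = (29/2 + sqrt(877)/2) + 214 = 457/2 + sqrt(877)/2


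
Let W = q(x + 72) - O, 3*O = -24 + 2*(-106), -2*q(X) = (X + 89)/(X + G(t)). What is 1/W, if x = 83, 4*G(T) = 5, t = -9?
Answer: 1875/146036 ≈ 0.012839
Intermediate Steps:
G(T) = 5/4 (G(T) = (¼)*5 = 5/4)
q(X) = -(89 + X)/(2*(5/4 + X)) (q(X) = -(X + 89)/(2*(X + 5/4)) = -(89 + X)/(2*(5/4 + X)))
O = -236/3 (O = (-24 + 2*(-106))/3 = (-24 - 212)/3 = (⅓)*(-236) = -236/3 ≈ -78.667)
W = 146036/1875 (W = 2*(-89 - (83 + 72))/(5 + 4*(83 + 72)) - 1*(-236/3) = 2*(-89 - 1*155)/(5 + 4*155) + 236/3 = 2*(-89 - 155)/(5 + 620) + 236/3 = 2*(-244)/625 + 236/3 = 2*(1/625)*(-244) + 236/3 = -488/625 + 236/3 = 146036/1875 ≈ 77.886)
1/W = 1/(146036/1875) = 1875/146036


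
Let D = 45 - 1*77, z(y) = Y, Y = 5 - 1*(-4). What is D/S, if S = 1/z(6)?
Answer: -288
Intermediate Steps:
Y = 9 (Y = 5 + 4 = 9)
z(y) = 9
D = -32 (D = 45 - 77 = -32)
S = 1/9 ≈ 0.11111
D/S = -32/1/9 = -32*9 = -288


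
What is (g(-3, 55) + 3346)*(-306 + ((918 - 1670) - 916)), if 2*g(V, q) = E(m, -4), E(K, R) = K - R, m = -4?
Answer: -6605004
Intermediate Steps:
g(V, q) = 0 (g(V, q) = (-4 - 1*(-4))/2 = (-4 + 4)/2 = (½)*0 = 0)
(g(-3, 55) + 3346)*(-306 + ((918 - 1670) - 916)) = (0 + 3346)*(-306 + ((918 - 1670) - 916)) = 3346*(-306 + (-752 - 916)) = 3346*(-306 - 1668) = 3346*(-1974) = -6605004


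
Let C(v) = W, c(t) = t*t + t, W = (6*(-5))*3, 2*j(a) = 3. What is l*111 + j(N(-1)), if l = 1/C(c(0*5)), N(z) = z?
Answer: 4/15 ≈ 0.26667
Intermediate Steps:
j(a) = 3/2 (j(a) = (½)*3 = 3/2)
W = -90 (W = -30*3 = -90)
c(t) = t + t² (c(t) = t² + t = t + t²)
C(v) = -90
l = -1/90 (l = 1/(-90) = -1/90 ≈ -0.011111)
l*111 + j(N(-1)) = -1/90*111 + 3/2 = -37/30 + 3/2 = 4/15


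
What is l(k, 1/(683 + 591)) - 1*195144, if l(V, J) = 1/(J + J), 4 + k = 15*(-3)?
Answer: -194507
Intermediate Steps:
k = -49 (k = -4 + 15*(-3) = -4 - 45 = -49)
l(V, J) = 1/(2*J)
l(k, 1/(683 + 591)) - 1*195144 = 1/(2*(1/(683 + 591))) - 1*195144 = 1/(2*(1/1274)) - 195144 = (½)*1274 - 195144 = 637 - 195144 = -194507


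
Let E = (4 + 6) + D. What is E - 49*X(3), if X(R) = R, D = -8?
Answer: -145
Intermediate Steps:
E = 2 (E = (4 + 6) - 8 = 10 - 8 = 2)
E - 49*X(3) = 2 - 49*3 = 2 - 147 = -145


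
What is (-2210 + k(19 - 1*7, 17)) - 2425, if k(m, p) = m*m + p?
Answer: -4474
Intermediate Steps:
k(m, p) = p + m**2 (k(m, p) = m**2 + p = p + m**2)
(-2210 + k(19 - 1*7, 17)) - 2425 = (-2210 + (17 + (19 - 1*7)**2)) - 2425 = (-2210 + (17 + (19 - 7)**2)) - 2425 = (-2210 + (17 + 12**2)) - 2425 = (-2210 + (17 + 144)) - 2425 = (-2210 + 161) - 2425 = -2049 - 2425 = -4474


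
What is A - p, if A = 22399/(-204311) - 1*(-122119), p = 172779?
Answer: -10350417659/204311 ≈ -50660.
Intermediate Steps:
A = 24950232610/204311 (A = 22399*(-1/204311) + 122119 = -22399/204311 + 122119 = 24950232610/204311 ≈ 1.2212e+5)
A - p = 24950232610/204311 - 1*172779 = 24950232610/204311 - 172779 = -10350417659/204311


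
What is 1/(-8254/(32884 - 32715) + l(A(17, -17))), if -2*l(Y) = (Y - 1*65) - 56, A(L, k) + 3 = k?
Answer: 338/7321 ≈ 0.046169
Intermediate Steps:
A(L, k) = -3 + k
l(Y) = 121/2 - Y/2 (l(Y) = -((Y - 1*65) - 56)/2 = -((Y - 65) - 56)/2 = -((-65 + Y) - 56)/2 = -(-121 + Y)/2 = 121/2 - Y/2)
1/(-8254/(32884 - 32715) + l(A(17, -17))) = 1/(-8254/(32884 - 32715) + (121/2 - (-3 - 17)/2)) = 1/(-8254/169 + (121/2 - ½*(-20))) = 1/(-8254*1/169 + (121/2 + 10)) = 1/(-8254/169 + 141/2) = 1/(7321/338) = 338/7321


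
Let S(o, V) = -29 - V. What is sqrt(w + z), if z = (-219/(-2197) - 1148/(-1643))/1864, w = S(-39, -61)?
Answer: 33*sqrt(1967923774490726)/258785644 ≈ 5.6569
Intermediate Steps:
w = 32 (w = -29 - 1*(-61) = -29 + 61 = 32)
z = 2881973/6728426744 (z = (-219*(-1/2197) - 1148*(-1/1643))*(1/1864) = (219/2197 + 1148/1643)*(1/1864) = (2881973/3609671)*(1/1864) = 2881973/6728426744 ≈ 0.00042833)
sqrt(w + z) = sqrt(32 + 2881973/6728426744) = sqrt(215312537781/6728426744) = 33*sqrt(1967923774490726)/258785644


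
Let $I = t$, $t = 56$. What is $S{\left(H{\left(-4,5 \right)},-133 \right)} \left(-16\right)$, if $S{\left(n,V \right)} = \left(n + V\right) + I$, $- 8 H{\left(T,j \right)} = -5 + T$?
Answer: $1214$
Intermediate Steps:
$I = 56$
$H{\left(T,j \right)} = \frac{5}{8} - \frac{T}{8}$ ($H{\left(T,j \right)} = - \frac{-5 + T}{8} = \frac{5}{8} - \frac{T}{8}$)
$S{\left(n,V \right)} = 56 + V + n$ ($S{\left(n,V \right)} = \left(n + V\right) + 56 = \left(V + n\right) + 56 = 56 + V + n$)
$S{\left(H{\left(-4,5 \right)},-133 \right)} \left(-16\right) = \left(56 - 133 + \left(\frac{5}{8} - - \frac{1}{2}\right)\right) \left(-16\right) = \left(56 - 133 + \left(\frac{5}{8} + \frac{1}{2}\right)\right) \left(-16\right) = \left(56 - 133 + \frac{9}{8}\right) \left(-16\right) = \left(- \frac{607}{8}\right) \left(-16\right) = 1214$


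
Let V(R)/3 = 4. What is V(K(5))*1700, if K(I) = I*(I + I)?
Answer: 20400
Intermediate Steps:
K(I) = 2*I² (K(I) = I*(2*I) = 2*I²)
V(R) = 12 (V(R) = 3*4 = 12)
V(K(5))*1700 = 12*1700 = 20400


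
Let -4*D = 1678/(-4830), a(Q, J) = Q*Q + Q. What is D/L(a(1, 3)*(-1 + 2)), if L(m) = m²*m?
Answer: 839/77280 ≈ 0.010857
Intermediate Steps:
a(Q, J) = Q + Q² (a(Q, J) = Q² + Q = Q + Q²)
L(m) = m³
D = 839/9660 (D = -839/(2*(-4830)) = -839*(-1)/(2*4830) = -¼*(-839/2415) = 839/9660 ≈ 0.086853)
D/L(a(1, 3)*(-1 + 2)) = 839/(9660*(((1*(1 + 1))*(-1 + 2))³)) = 839/(9660*(((1*2)*1)³)) = 839/(9660*((2*1)³)) = 839/(9660*(2³)) = (839/9660)/8 = (839/9660)*(⅛) = 839/77280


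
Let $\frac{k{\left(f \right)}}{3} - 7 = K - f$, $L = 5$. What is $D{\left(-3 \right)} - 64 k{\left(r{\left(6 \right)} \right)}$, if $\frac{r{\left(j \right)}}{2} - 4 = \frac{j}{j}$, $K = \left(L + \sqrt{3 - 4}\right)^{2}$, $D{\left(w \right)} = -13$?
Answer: $-4045 - 1920 i \approx -4045.0 - 1920.0 i$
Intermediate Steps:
$K = \left(5 + i\right)^{2}$ ($K = \left(5 + \sqrt{3 - 4}\right)^{2} = \left(5 + \sqrt{-1}\right)^{2} = \left(5 + i\right)^{2} \approx 24.0 + 10.0 i$)
$r{\left(j \right)} = 10$ ($r{\left(j \right)} = 8 + 2 \frac{j}{j} = 8 + 2 \cdot 1 = 8 + 2 = 10$)
$k{\left(f \right)} = 21 - 3 f + 3 \left(5 + i\right)^{2}$ ($k{\left(f \right)} = 21 + 3 \left(\left(5 + i\right)^{2} - f\right) = 21 - \left(- 3 \left(5 + i\right)^{2} + 3 f\right) = 21 - 3 f + 3 \left(5 + i\right)^{2}$)
$D{\left(-3 \right)} - 64 k{\left(r{\left(6 \right)} \right)} = -13 - 64 \left(93 - 30 + 30 i\right) = -13 - 64 \left(63 + 30 i\right) = -13 - \left(4032 + 1920 i\right) = -4045 - 1920 i$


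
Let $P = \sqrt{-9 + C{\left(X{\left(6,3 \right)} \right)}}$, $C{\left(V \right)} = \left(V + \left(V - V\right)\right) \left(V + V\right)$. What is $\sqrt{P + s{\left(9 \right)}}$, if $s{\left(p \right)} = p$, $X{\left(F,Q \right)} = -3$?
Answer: $2 \sqrt{3} \approx 3.4641$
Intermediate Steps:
$C{\left(V \right)} = 2 V^{2}$ ($C{\left(V \right)} = \left(V + 0\right) 2 V = V 2 V = 2 V^{2}$)
$P = 3$ ($P = \sqrt{-9 + 2 \left(-3\right)^{2}} = \sqrt{-9 + 2 \cdot 9} = \sqrt{-9 + 18} = \sqrt{9} = 3$)
$\sqrt{P + s{\left(9 \right)}} = \sqrt{3 + 9} = \sqrt{12} = 2 \sqrt{3}$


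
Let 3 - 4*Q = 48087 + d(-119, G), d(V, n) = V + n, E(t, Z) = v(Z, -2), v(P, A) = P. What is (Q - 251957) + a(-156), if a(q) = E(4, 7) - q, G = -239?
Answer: -527451/2 ≈ -2.6373e+5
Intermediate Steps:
E(t, Z) = Z
a(q) = 7 - q
Q = -23863/2 (Q = ¾ - (48087 + (-119 - 239))/4 = ¾ - (48087 - 358)/4 = ¾ - ¼*47729 = ¾ - 47729/4 = -23863/2 ≈ -11932.)
(Q - 251957) + a(-156) = (-23863/2 - 251957) + (7 - 1*(-156)) = -527777/2 + (7 + 156) = -527777/2 + 163 = -527451/2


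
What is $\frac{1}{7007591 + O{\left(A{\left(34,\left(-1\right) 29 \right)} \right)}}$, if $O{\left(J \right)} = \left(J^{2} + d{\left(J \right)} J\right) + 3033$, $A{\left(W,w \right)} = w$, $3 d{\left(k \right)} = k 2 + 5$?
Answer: $\frac{3}{21035932} \approx 1.4261 \cdot 10^{-7}$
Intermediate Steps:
$d{\left(k \right)} = \frac{5}{3} + \frac{2 k}{3}$ ($d{\left(k \right)} = \frac{k 2 + 5}{3} = \frac{2 k + 5}{3} = \frac{5 + 2 k}{3} = \frac{5}{3} + \frac{2 k}{3}$)
$O{\left(J \right)} = 3033 + J^{2} + J \left(\frac{5}{3} + \frac{2 J}{3}\right)$ ($O{\left(J \right)} = \left(J^{2} + \left(\frac{5}{3} + \frac{2 J}{3}\right) J\right) + 3033 = \left(J^{2} + J \left(\frac{5}{3} + \frac{2 J}{3}\right)\right) + 3033 = 3033 + J^{2} + J \left(\frac{5}{3} + \frac{2 J}{3}\right)$)
$\frac{1}{7007591 + O{\left(A{\left(34,\left(-1\right) 29 \right)} \right)}} = \frac{1}{7007591 + \left(3033 + \frac{5 \left(\left(-1\right) 29\right)}{3} + \frac{5 \left(\left(-1\right) 29\right)^{2}}{3}\right)} = \frac{1}{7007591 + \left(3033 + \frac{5}{3} \left(-29\right) + \frac{5 \left(-29\right)^{2}}{3}\right)} = \frac{1}{7007591 + \left(3033 - \frac{145}{3} + \frac{5}{3} \cdot 841\right)} = \frac{1}{7007591 + \left(3033 - \frac{145}{3} + \frac{4205}{3}\right)} = \frac{1}{7007591 + \frac{13159}{3}} = \frac{1}{\frac{21035932}{3}} = \frac{3}{21035932}$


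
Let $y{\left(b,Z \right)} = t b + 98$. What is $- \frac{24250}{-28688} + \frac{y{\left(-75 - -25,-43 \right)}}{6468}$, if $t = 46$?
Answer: $\frac{354841}{702856} \approx 0.50486$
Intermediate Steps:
$y{\left(b,Z \right)} = 98 + 46 b$ ($y{\left(b,Z \right)} = 46 b + 98 = 98 + 46 b$)
$- \frac{24250}{-28688} + \frac{y{\left(-75 - -25,-43 \right)}}{6468} = - \frac{24250}{-28688} + \frac{98 + 46 \left(-75 - -25\right)}{6468} = \left(-24250\right) \left(- \frac{1}{28688}\right) + \left(98 + 46 \left(-75 + 25\right)\right) \frac{1}{6468} = \frac{12125}{14344} + \left(98 + 46 \left(-50\right)\right) \frac{1}{6468} = \frac{12125}{14344} + \left(98 - 2300\right) \frac{1}{6468} = \frac{12125}{14344} - \frac{367}{1078} = \frac{354841}{702856}$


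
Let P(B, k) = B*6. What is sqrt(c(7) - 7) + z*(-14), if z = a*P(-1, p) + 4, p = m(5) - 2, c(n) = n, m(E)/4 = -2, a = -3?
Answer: -308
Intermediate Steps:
m(E) = -8 (m(E) = 4*(-2) = -8)
p = -10 (p = -8 - 2 = -10)
P(B, k) = 6*B
z = 22 (z = -18*(-1) + 4 = -3*(-6) + 4 = 18 + 4 = 22)
sqrt(c(7) - 7) + z*(-14) = sqrt(7 - 7) + 22*(-14) = sqrt(0) - 308 = 0 - 308 = -308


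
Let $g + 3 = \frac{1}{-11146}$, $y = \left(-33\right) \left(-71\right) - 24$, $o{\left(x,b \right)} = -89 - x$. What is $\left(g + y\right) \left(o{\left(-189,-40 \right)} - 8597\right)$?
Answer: $- \frac{219342705095}{11146} \approx -1.9679 \cdot 10^{7}$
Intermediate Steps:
$y = 2319$ ($y = 2343 - 24 = 2319$)
$g = - \frac{33439}{11146}$ ($g = -3 + \frac{1}{-11146} = -3 - \frac{1}{11146} = - \frac{33439}{11146} \approx -3.0001$)
$\left(g + y\right) \left(o{\left(-189,-40 \right)} - 8597\right) = \left(- \frac{33439}{11146} + 2319\right) \left(\left(-89 - -189\right) - 8597\right) = \frac{25814135 \left(\left(-89 + 189\right) - 8597\right)}{11146} = \frac{25814135 \left(100 - 8597\right)}{11146} = \frac{25814135}{11146} \left(-8497\right) = - \frac{219342705095}{11146}$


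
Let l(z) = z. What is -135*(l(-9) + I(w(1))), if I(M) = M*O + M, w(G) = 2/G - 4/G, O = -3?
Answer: 675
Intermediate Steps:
w(G) = -2/G
I(M) = -2*M (I(M) = M*(-3) + M = -3*M + M = -2*M)
-135*(l(-9) + I(w(1))) = -135*(-9 - (-4)/1) = -135*(-9 - (-4)) = -135*(-9 - 2*(-2)) = -135*(-9 + 4) = -135*(-5) = 675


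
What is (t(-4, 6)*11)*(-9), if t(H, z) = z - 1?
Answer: -495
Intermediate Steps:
t(H, z) = -1 + z
(t(-4, 6)*11)*(-9) = ((-1 + 6)*11)*(-9) = (5*11)*(-9) = 55*(-9) = -495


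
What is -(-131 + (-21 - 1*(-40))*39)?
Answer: -610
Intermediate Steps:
-(-131 + (-21 - 1*(-40))*39) = -(-131 + (-21 + 40)*39) = -(-131 + 19*39) = -(-131 + 741) = -1*610 = -610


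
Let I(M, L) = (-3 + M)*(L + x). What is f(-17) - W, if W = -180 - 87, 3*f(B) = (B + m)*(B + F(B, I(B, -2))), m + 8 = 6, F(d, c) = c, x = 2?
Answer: 1124/3 ≈ 374.67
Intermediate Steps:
I(M, L) = (-3 + M)*(2 + L) (I(M, L) = (-3 + M)*(L + 2) = (-3 + M)*(2 + L))
m = -2 (m = -8 + 6 = -2)
f(B) = B*(-2 + B)/3 (f(B) = ((B - 2)*(B + (-6 - 3*(-2) + 2*B - 2*B)))/3 = ((-2 + B)*(B + (-6 + 6 + 2*B - 2*B)))/3 = ((-2 + B)*(B + 0))/3 = ((-2 + B)*B)/3 = (B*(-2 + B))/3 = B*(-2 + B)/3)
W = -267
f(-17) - W = (1/3)*(-17)*(-2 - 17) - 1*(-267) = (1/3)*(-17)*(-19) + 267 = 323/3 + 267 = 1124/3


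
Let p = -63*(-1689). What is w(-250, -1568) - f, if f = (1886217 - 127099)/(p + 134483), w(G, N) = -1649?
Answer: -199493364/120445 ≈ -1656.3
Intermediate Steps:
p = 106407
f = 879559/120445 (f = (1886217 - 127099)/(106407 + 134483) = 1759118/240890 = 1759118*(1/240890) = 879559/120445 ≈ 7.3026)
w(-250, -1568) - f = -1649 - 1*879559/120445 = -1649 - 879559/120445 = -199493364/120445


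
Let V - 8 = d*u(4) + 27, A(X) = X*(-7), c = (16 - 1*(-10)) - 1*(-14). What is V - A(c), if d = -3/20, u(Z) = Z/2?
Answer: 3147/10 ≈ 314.70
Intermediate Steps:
u(Z) = Z/2 (u(Z) = Z*(1/2) = Z/2)
d = -3/20 (d = -3*1/20 = -3/20 ≈ -0.15000)
c = 40 (c = (16 + 10) + 14 = 26 + 14 = 40)
A(X) = -7*X
V = 347/10 (V = 8 + (-3*4/40 + 27) = 8 + (-3/20*2 + 27) = 8 + (-3/10 + 27) = 8 + 267/10 = 347/10 ≈ 34.700)
V - A(c) = 347/10 - (-7)*40 = 347/10 - 1*(-280) = 347/10 + 280 = 3147/10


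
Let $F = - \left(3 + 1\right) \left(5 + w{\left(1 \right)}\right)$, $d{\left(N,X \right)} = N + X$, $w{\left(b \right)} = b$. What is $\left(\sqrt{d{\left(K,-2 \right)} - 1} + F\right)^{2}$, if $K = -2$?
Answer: $\left(24 - i \sqrt{5}\right)^{2} \approx 571.0 - 107.33 i$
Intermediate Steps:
$F = -24$ ($F = - \left(3 + 1\right) \left(5 + 1\right) = - 4 \cdot 6 = \left(-1\right) 24 = -24$)
$\left(\sqrt{d{\left(K,-2 \right)} - 1} + F\right)^{2} = \left(\sqrt{\left(-2 - 2\right) - 1} - 24\right)^{2} = \left(\sqrt{-4 - 1} - 24\right)^{2} = \left(\sqrt{-5} - 24\right)^{2} = \left(i \sqrt{5} - 24\right)^{2} = \left(-24 + i \sqrt{5}\right)^{2}$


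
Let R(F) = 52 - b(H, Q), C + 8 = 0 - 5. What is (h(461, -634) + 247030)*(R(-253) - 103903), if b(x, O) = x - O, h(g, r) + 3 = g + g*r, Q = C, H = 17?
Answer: 4652414466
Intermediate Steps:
C = -13 (C = -8 + (0 - 5) = -8 - 5 = -13)
Q = -13
h(g, r) = -3 + g + g*r (h(g, r) = -3 + (g + g*r) = -3 + g + g*r)
R(F) = 22 (R(F) = 52 - (17 - 1*(-13)) = 52 - (17 + 13) = 52 - 1*30 = 52 - 30 = 22)
(h(461, -634) + 247030)*(R(-253) - 103903) = ((-3 + 461 + 461*(-634)) + 247030)*(22 - 103903) = ((-3 + 461 - 292274) + 247030)*(-103881) = (-291816 + 247030)*(-103881) = -44786*(-103881) = 4652414466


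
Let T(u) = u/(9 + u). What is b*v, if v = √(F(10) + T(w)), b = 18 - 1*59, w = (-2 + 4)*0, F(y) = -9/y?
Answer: -123*I*√10/10 ≈ -38.896*I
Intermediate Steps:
w = 0 (w = 2*0 = 0)
b = -41 (b = 18 - 59 = -41)
v = 3*I*√10/10 (v = √(-9/10 + 0/(9 + 0)) = √(-9*⅒ + 0/9) = √(-9/10 + 0*(⅑)) = √(-9/10 + 0) = √(-9/10) = 3*I*√10/10 ≈ 0.94868*I)
b*v = -123*I*√10/10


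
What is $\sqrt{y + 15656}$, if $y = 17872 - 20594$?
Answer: $\sqrt{12934} \approx 113.73$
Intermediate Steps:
$y = -2722$ ($y = 17872 - 20594 = -2722$)
$\sqrt{y + 15656} = \sqrt{-2722 + 15656} = \sqrt{12934}$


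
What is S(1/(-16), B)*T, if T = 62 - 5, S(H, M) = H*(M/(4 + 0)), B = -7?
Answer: 399/64 ≈ 6.2344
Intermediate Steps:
S(H, M) = H*M/4 (S(H, M) = H*(M/4) = H*M/4)
T = 57
S(1/(-16), B)*T = ((1/4)*(-7)/(-16))*57 = ((1/4)*(-1/16)*(-7))*57 = (7/64)*57 = 399/64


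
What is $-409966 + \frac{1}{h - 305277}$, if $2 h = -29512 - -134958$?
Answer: $- \frac{103538553165}{252554} \approx -4.0997 \cdot 10^{5}$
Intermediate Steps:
$h = 52723$ ($h = \frac{-29512 - -134958}{2} = \frac{-29512 + 134958}{2} = \frac{1}{2} \cdot 105446 = 52723$)
$-409966 + \frac{1}{h - 305277} = -409966 + \frac{1}{52723 - 305277} = -409966 + \frac{1}{-252554} = -409966 - \frac{1}{252554} = - \frac{103538553165}{252554}$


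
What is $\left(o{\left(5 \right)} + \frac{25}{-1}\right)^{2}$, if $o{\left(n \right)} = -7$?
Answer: $1024$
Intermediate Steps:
$\left(o{\left(5 \right)} + \frac{25}{-1}\right)^{2} = \left(-7 + \frac{25}{-1}\right)^{2} = \left(-7 + 25 \left(-1\right)\right)^{2} = \left(-7 - 25\right)^{2} = \left(-32\right)^{2} = 1024$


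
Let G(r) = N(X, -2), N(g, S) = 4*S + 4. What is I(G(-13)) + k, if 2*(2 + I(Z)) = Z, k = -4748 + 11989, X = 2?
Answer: 7237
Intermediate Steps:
N(g, S) = 4 + 4*S
G(r) = -4 (G(r) = 4 + 4*(-2) = 4 - 8 = -4)
k = 7241
I(Z) = -2 + Z/2
I(G(-13)) + k = (-2 + (½)*(-4)) + 7241 = (-2 - 2) + 7241 = -4 + 7241 = 7237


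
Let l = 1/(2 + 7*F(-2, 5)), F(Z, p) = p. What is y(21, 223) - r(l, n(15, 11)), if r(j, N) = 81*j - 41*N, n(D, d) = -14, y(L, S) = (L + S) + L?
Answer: -11514/37 ≈ -311.19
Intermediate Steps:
y(L, S) = S + 2*L
l = 1/37 (l = 1/(2 + 7*5) = 1/(2 + 35) = 1/37 ≈ 0.027027)
r(j, N) = -41*N + 81*j
y(21, 223) - r(l, n(15, 11)) = (223 + 2*21) - (-41*(-14) + 81*(1/37)) = (223 + 42) - (574 + 81/37) = 265 - 1*21319/37 = 265 - 21319/37 = -11514/37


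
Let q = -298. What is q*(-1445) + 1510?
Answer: 432120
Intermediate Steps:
q*(-1445) + 1510 = -298*(-1445) + 1510 = 430610 + 1510 = 432120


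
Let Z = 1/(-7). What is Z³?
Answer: -1/343 ≈ -0.0029155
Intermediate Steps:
Z = -⅐ ≈ -0.14286
Z³ = (-⅐)³ = -1/343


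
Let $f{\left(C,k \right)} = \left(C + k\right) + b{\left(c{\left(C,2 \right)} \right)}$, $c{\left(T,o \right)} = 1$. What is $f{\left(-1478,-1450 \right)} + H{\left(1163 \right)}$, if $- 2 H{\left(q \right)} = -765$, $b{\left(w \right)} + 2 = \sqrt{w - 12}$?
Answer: $- \frac{5095}{2} + i \sqrt{11} \approx -2547.5 + 3.3166 i$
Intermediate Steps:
$b{\left(w \right)} = -2 + \sqrt{-12 + w}$ ($b{\left(w \right)} = -2 + \sqrt{w - 12} = -2 + \sqrt{-12 + w}$)
$f{\left(C,k \right)} = -2 + C + k + i \sqrt{11}$ ($f{\left(C,k \right)} = \left(C + k\right) - \left(2 - \sqrt{-12 + 1}\right) = \left(C + k\right) - \left(2 - \sqrt{-11}\right) = \left(C + k\right) - \left(2 - i \sqrt{11}\right) = -2 + C + k + i \sqrt{11}$)
$H{\left(q \right)} = \frac{765}{2}$ ($H{\left(q \right)} = \left(- \frac{1}{2}\right) \left(-765\right) = \frac{765}{2}$)
$f{\left(-1478,-1450 \right)} + H{\left(1163 \right)} = \left(-2 - 1478 - 1450 + i \sqrt{11}\right) + \frac{765}{2} = \left(-2930 + i \sqrt{11}\right) + \frac{765}{2} = - \frac{5095}{2} + i \sqrt{11}$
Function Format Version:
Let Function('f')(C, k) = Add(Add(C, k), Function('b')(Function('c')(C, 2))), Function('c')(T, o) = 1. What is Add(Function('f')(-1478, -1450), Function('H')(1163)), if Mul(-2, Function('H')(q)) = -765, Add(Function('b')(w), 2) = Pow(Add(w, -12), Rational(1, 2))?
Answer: Add(Rational(-5095, 2), Mul(I, Pow(11, Rational(1, 2)))) ≈ Add(-2547.5, Mul(3.3166, I))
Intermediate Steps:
Function('b')(w) = Add(-2, Pow(Add(-12, w), Rational(1, 2))) (Function('b')(w) = Add(-2, Pow(Add(w, -12), Rational(1, 2))) = Add(-2, Pow(Add(-12, w), Rational(1, 2))))
Function('f')(C, k) = Add(-2, C, k, Mul(I, Pow(11, Rational(1, 2)))) (Function('f')(C, k) = Add(Add(C, k), Add(-2, Pow(Add(-12, 1), Rational(1, 2)))) = Add(Add(C, k), Add(-2, Pow(-11, Rational(1, 2)))) = Add(Add(C, k), Add(-2, Mul(I, Pow(11, Rational(1, 2))))) = Add(-2, C, k, Mul(I, Pow(11, Rational(1, 2)))))
Function('H')(q) = Rational(765, 2) (Function('H')(q) = Mul(Rational(-1, 2), -765) = Rational(765, 2))
Add(Function('f')(-1478, -1450), Function('H')(1163)) = Add(Add(-2, -1478, -1450, Mul(I, Pow(11, Rational(1, 2)))), Rational(765, 2)) = Add(Add(-2930, Mul(I, Pow(11, Rational(1, 2)))), Rational(765, 2)) = Add(Rational(-5095, 2), Mul(I, Pow(11, Rational(1, 2))))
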